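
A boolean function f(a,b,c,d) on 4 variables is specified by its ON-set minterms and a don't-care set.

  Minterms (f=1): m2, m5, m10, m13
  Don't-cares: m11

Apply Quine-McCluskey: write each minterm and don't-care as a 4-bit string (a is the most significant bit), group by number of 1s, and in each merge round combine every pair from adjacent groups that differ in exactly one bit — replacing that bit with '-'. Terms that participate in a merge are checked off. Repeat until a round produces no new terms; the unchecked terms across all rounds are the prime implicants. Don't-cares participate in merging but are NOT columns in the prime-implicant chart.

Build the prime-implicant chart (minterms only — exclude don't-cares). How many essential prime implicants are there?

2

[col 0] 0010*, 0101*, 1010*, 1011*, 1101*
[col 1] -010, -101, 101-
Prime implicants: -010, -101, 101-
PI chart (minterm → PIs covering it):
  2 | -010  (sole → essential)
  5 | -101  (sole → essential)
  10 | -010,101-
  13 | -101  (sole → essential)
Essential prime implicants: -010, -101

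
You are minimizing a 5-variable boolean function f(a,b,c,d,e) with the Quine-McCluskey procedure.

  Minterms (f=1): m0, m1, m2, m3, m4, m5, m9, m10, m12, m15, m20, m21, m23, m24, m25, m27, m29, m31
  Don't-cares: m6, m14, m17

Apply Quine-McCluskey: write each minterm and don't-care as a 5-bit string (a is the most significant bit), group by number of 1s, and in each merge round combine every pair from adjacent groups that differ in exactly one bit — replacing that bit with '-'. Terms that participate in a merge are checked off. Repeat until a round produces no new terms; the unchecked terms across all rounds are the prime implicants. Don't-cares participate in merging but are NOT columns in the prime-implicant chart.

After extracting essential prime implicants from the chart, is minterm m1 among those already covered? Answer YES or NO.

[col 0] 00000*, 00001*, 00010*, 00011*, 00100*, 00101*, 00110*, 01001*, 01010*, 01100*, 01110*, 01111*, 10001*, 10100*, 10101*, 10111*, 11000*, 11001*, 11011*, 11101*, 11111*
[col 1] -0001*, -0100*, -0101*, -1001*, -1111, 0-001*, 0-010*, 0-100*, 0-110*, 00-00*, 00-01*, 00-10*, 000-0*, 000-1*, 0000-*, 0001-*, 001-0*, 0010-*, 01-10*, 011-0*, 0111-, 1-001*, 1-101*, 1-111*, 10-01*, 101-1*, 1010-*, 11-01*, 11-11*, 110-1*, 1100-, 111-1*
[col 2] --001, -0-01, -010-, 0--10, 0-1-0, 00--0, 00-0-, 000--, 1--01, 1-1-1, 11--1
Prime implicants: --001, -0-01, -010-, -1111, 0--10, 0-1-0, 00--0, 00-0-, 000--, 0111-, 1--01, 1-1-1, 11--1, 1100-
PI chart (minterm → PIs covering it):
  0 | 00--0,00-0-,000--
  1 | --001,-0-01,00-0-,000--
  2 | 0--10,00--0,000--
  3 | 000--  (sole → essential)
  4 | -010-,0-1-0,00--0,00-0-
  5 | -0-01,-010-,00-0-
  9 | --001  (sole → essential)
  10 | 0--10  (sole → essential)
  12 | 0-1-0  (sole → essential)
  15 | -1111,0111-
  20 | -010-  (sole → essential)
  21 | -0-01,-010-,1--01,1-1-1
  23 | 1-1-1  (sole → essential)
  24 | 1100-  (sole → essential)
  25 | --001,1--01,11--1,1100-
  27 | 11--1  (sole → essential)
  29 | 1--01,1-1-1,11--1
  31 | -1111,1-1-1,11--1
Essential prime implicants: --001, -010-, 0--10, 0-1-0, 000--, 1-1-1, 11--1, 1100-

YES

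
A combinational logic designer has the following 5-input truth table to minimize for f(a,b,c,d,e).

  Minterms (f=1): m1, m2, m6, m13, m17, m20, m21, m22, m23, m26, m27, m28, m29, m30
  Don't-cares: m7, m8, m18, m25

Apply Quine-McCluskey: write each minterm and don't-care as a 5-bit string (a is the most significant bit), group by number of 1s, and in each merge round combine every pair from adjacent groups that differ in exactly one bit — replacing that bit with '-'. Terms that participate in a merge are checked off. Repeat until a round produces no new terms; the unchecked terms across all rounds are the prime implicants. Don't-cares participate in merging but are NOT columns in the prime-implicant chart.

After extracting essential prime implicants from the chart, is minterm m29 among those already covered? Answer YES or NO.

Round 0: 00001✓ 00010✓ 00110✓ 00111✓ 01000 01101✓ 10001✓ 10010✓ 10100✓ 10101✓ 10110✓ 10111✓ 11001✓ 11010✓ 11011✓ 11100✓ 11101✓ 11110✓
Round 1: -0001 -0010✓ -0110✓ -0111✓ -1101 00-10✓ 0011-✓ 1-001✓ 1-010✓ 1-100✓ 1-101✓ 1-110✓ 10-01✓ 10-10✓ 101-0✓ 101-1✓ 1010-✓ 1011-✓ 11-01✓ 11-10✓ 110-1 1101- 111-0✓ 1110-✓
Round 2: -0-10 -011- 1--01 1--10 1-1-0 1-10- 101--
PIs = {-0-10, -0001, -011-, -1101, 01000, 1--01, 1--10, 1-1-0, 1-10-, 101--, 110-1, 1101-}
Coverage chart:
  m1: -0001 ←essential
  m2: -0-10 ←essential
  m6: -0-10,-011-
  m13: -1101 ←essential
  m17: -0001,1--01
  m20: 1-1-0,1-10-,101--
  m21: 1--01,1-10-,101--
  m22: -0-10,-011-,1--10,1-1-0,101--
  m23: -011-,101--
  m26: 1--10,1101-
  m27: 110-1,1101-
  m28: 1-1-0,1-10-
  m29: -1101,1--01,1-10-
  m30: 1--10,1-1-0
Essential: -0-10, -0001, -1101

YES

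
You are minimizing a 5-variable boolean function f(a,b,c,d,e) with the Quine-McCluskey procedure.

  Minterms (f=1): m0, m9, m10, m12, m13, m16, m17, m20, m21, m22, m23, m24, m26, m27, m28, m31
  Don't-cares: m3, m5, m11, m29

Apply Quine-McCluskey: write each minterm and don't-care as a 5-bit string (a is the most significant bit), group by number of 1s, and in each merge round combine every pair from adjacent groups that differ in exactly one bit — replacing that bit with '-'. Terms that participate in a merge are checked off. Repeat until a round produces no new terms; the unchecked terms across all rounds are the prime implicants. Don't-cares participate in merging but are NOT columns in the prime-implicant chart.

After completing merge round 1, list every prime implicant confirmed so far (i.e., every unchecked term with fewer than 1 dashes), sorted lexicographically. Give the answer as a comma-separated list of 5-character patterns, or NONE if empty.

Round 0: 00000✓ 00011✓ 00101✓ 01001✓ 01010✓ 01011✓ 01100✓ 01101✓ 10000✓ 10001✓ 10100✓ 10101✓ 10110✓ 10111✓ 11000✓ 11010✓ 11011✓ 11100✓ 11101✓ 11111✓
Round 1: -0000 -0101✓ -1010✓ -1011✓ -1100✓ -1101✓ 0-011 0-101✓ 01-01 010-1 0101-✓ 0110-✓ 1-000✓ 1-100✓ 1-101✓ 1-111✓ 10-00✓ 10-01✓ 1000-✓ 101-0✓ 101-1✓ 1010-✓ 1011-✓ 11-00✓ 11-11 110-0 1101-✓ 111-1✓ 1110-✓
Round 2: --101 -101- -110- 1--00 1-1-1 1-10- 10-0- 101--
PIs = {--101, -0000, -101-, -110-, 0-011, 01-01, 010-1, 1--00, 1-1-1, 1-10-, 10-0-, 101--, 11-11, 110-0}

NONE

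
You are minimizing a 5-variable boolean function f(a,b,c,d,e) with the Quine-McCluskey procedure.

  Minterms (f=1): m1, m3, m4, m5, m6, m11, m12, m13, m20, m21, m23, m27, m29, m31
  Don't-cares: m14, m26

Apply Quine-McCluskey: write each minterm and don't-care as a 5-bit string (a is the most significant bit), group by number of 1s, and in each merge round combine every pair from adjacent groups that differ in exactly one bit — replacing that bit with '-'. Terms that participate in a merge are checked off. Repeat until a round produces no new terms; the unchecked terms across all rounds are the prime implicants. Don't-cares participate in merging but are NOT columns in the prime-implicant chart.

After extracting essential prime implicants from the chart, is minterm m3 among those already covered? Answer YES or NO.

NO

[col 0] 00001*, 00011*, 00100*, 00101*, 00110*, 01011*, 01100*, 01101*, 01110*, 10100*, 10101*, 10111*, 11010*, 11011*, 11101*, 11111*
[col 1] -0100*, -0101*, -1011, -1101*, 0-011, 0-100*, 0-101*, 0-110*, 00-01, 000-1, 001-0*, 0010-*, 011-0*, 0110-*, 1-101*, 1-111*, 101-1*, 1010-*, 11-11, 1101-, 111-1*
[col 2] --101, -010-, 0-1-0, 0-10-, 1-1-1
Prime implicants: --101, -010-, -1011, 0-011, 0-1-0, 0-10-, 00-01, 000-1, 1-1-1, 11-11, 1101-
PI chart (minterm → PIs covering it):
  1 | 00-01,000-1
  3 | 0-011,000-1
  4 | -010-,0-1-0,0-10-
  5 | --101,-010-,0-10-,00-01
  6 | 0-1-0  (sole → essential)
  11 | -1011,0-011
  12 | 0-1-0,0-10-
  13 | --101,0-10-
  20 | -010-  (sole → essential)
  21 | --101,-010-,1-1-1
  23 | 1-1-1  (sole → essential)
  27 | -1011,11-11,1101-
  29 | --101,1-1-1
  31 | 1-1-1,11-11
Essential prime implicants: -010-, 0-1-0, 1-1-1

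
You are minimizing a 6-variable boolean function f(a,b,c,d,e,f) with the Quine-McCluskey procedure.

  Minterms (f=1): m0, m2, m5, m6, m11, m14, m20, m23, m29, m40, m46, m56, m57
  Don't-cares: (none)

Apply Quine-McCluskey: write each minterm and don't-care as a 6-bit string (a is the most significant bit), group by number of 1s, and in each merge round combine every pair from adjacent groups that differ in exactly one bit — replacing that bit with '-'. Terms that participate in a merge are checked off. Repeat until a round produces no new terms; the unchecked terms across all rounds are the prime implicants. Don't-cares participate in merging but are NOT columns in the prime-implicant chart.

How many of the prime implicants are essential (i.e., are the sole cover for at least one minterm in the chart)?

9

Round 0: 000000✓ 000010✓ 000101 000110✓ 001011 001110✓ 010100 010111 011101 101000✓ 101110✓ 111000✓ 111001✓
Round 1: -01110 00-110 000-10 0000-0 1-1000 11100-
PIs = {-01110, 00-110, 000-10, 0000-0, 000101, 001011, 010100, 010111, 011101, 1-1000, 11100-}
Coverage chart:
  m0: 0000-0 ←essential
  m2: 000-10,0000-0
  m5: 000101 ←essential
  m6: 00-110,000-10
  m11: 001011 ←essential
  m14: -01110,00-110
  m20: 010100 ←essential
  m23: 010111 ←essential
  m29: 011101 ←essential
  m40: 1-1000 ←essential
  m46: -01110 ←essential
  m56: 1-1000,11100-
  m57: 11100- ←essential
Essential: -01110, 0000-0, 000101, 001011, 010100, 010111, 011101, 1-1000, 11100-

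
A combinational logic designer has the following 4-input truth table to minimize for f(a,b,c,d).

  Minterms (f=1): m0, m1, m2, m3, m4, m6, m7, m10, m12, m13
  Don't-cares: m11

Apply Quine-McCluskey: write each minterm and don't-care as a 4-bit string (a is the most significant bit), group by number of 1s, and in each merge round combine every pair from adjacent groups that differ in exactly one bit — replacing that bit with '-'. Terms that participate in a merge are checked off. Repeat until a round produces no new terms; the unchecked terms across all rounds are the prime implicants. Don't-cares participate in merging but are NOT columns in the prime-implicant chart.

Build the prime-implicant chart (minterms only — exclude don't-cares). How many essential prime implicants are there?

size-2^0 implicants → 0000(✓)  0001(✓)  0010(✓)  0011(✓)  0100(✓)  0110(✓)  0111(✓)  1010(✓)  1011(✓)  1100(✓)  1101(✓)
size-2^1 implicants → -010(✓)  -011(✓)  -100  0-00(✓)  0-10(✓)  0-11(✓)  00-0(✓)  00-1(✓)  000-(✓)  001-(✓)  01-0(✓)  011-(✓)  101-(✓)  110-
size-2^2 implicants → -01-  0--0  0-1-  00--
Unchecked terms (primes): -01-, -100, 0--0, 0-1-, 00--, 110-
Minterm coverage:
  m0 ⊆ 0--0,00--
  m1 ⊆ 00-- [E]
  m2 ⊆ -01-,0--0,0-1-,00--
  m3 ⊆ -01-,0-1-,00--
  m4 ⊆ -100,0--0
  m6 ⊆ 0--0,0-1-
  m7 ⊆ 0-1- [E]
  m10 ⊆ -01- [E]
  m12 ⊆ -100,110-
  m13 ⊆ 110- [E]
E = {-01-, 0-1-, 00--, 110-}

4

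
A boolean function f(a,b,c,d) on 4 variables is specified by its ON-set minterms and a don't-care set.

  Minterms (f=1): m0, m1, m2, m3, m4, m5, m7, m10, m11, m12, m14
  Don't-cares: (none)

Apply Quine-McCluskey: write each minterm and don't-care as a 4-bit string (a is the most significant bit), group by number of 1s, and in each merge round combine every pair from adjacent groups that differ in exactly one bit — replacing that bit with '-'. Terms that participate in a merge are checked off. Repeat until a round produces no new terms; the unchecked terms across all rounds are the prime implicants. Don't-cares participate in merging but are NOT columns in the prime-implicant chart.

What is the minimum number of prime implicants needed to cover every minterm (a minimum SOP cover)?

[col 0] 0000*, 0001*, 0010*, 0011*, 0100*, 0101*, 0111*, 1010*, 1011*, 1100*, 1110*
[col 1] -010*, -011*, -100, 0-00*, 0-01*, 0-11*, 00-0*, 00-1*, 000-*, 001-*, 01-1*, 010-*, 1-10, 101-*, 11-0
[col 2] -01-, 0--1, 0-0-, 00--
Prime implicants: -01-, -100, 0--1, 0-0-, 00--, 1-10, 11-0
PI chart (minterm → PIs covering it):
  0 | 0-0-,00--
  1 | 0--1,0-0-,00--
  2 | -01-,00--
  3 | -01-,0--1,00--
  4 | -100,0-0-
  5 | 0--1,0-0-
  7 | 0--1  (sole → essential)
  10 | -01-,1-10
  11 | -01-  (sole → essential)
  12 | -100,11-0
  14 | 1-10,11-0
Essential prime implicants: -01-, 0--1
Petrick residual → 0-0-, 11-0
Minimum SOP uses 4 PIs: b'c + a'd + a'c' + abd'

4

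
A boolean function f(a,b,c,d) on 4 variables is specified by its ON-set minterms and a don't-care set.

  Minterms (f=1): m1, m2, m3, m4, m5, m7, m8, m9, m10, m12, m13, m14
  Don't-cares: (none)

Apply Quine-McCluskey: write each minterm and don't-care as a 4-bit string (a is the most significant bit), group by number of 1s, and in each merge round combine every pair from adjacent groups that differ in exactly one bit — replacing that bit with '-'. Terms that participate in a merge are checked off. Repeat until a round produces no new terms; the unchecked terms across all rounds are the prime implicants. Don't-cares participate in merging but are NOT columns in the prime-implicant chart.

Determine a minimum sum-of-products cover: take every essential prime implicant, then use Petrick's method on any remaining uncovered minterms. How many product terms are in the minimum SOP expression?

5

size-2^0 implicants → 0001(✓)  0010(✓)  0011(✓)  0100(✓)  0101(✓)  0111(✓)  1000(✓)  1001(✓)  1010(✓)  1100(✓)  1101(✓)  1110(✓)
size-2^1 implicants → -001(✓)  -010  -100(✓)  -101(✓)  0-01(✓)  0-11(✓)  00-1(✓)  001-  01-1(✓)  010-(✓)  1-00(✓)  1-01(✓)  1-10(✓)  10-0(✓)  100-(✓)  11-0(✓)  110-(✓)
size-2^2 implicants → --01  -10-  0--1  1--0  1-0-
Unchecked terms (primes): --01, -010, -10-, 0--1, 001-, 1--0, 1-0-
Minterm coverage:
  m1 ⊆ --01,0--1
  m2 ⊆ -010,001-
  m3 ⊆ 0--1,001-
  m4 ⊆ -10- [E]
  m5 ⊆ --01,-10-,0--1
  m7 ⊆ 0--1 [E]
  m8 ⊆ 1--0,1-0-
  m9 ⊆ --01,1-0-
  m10 ⊆ -010,1--0
  m12 ⊆ -10-,1--0,1-0-
  m13 ⊆ --01,-10-,1-0-
  m14 ⊆ 1--0 [E]
E = {-10-, 0--1, 1--0}
Petrick residual → --01, -010
Cover = c'd + b'cd' + bc' + a'd + ad'  |cover|=5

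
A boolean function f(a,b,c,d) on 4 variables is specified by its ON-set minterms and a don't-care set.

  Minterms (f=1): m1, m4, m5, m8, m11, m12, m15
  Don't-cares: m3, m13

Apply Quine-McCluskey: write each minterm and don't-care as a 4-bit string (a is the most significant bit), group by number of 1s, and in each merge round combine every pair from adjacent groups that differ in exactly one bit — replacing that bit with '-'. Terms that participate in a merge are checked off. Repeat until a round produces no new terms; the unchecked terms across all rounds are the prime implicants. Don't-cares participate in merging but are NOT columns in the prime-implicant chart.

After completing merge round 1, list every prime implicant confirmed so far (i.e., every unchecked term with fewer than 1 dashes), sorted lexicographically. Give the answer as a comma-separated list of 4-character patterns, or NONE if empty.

size-2^0 implicants → 0001(✓)  0011(✓)  0100(✓)  0101(✓)  1000(✓)  1011(✓)  1100(✓)  1101(✓)  1111(✓)
size-2^1 implicants → -011  -100(✓)  -101(✓)  0-01  00-1  010-(✓)  1-00  1-11  11-1  110-(✓)
size-2^2 implicants → -10-
Unchecked terms (primes): -011, -10-, 0-01, 00-1, 1-00, 1-11, 11-1

NONE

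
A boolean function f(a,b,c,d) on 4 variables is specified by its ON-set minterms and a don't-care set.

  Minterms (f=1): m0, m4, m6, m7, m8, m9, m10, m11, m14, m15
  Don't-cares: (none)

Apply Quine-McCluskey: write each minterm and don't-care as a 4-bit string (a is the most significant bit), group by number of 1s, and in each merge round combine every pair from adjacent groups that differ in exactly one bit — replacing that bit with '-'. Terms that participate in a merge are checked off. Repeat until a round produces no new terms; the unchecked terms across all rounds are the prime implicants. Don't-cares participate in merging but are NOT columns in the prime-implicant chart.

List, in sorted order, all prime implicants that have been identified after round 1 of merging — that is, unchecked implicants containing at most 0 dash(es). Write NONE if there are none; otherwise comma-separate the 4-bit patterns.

[col 0] 0000*, 0100*, 0110*, 0111*, 1000*, 1001*, 1010*, 1011*, 1110*, 1111*
[col 1] -000, -110*, -111*, 0-00, 01-0, 011-*, 1-10*, 1-11*, 10-0*, 10-1*, 100-*, 101-*, 111-*
[col 2] -11-, 1-1-, 10--
Prime implicants: -000, -11-, 0-00, 01-0, 1-1-, 10--

NONE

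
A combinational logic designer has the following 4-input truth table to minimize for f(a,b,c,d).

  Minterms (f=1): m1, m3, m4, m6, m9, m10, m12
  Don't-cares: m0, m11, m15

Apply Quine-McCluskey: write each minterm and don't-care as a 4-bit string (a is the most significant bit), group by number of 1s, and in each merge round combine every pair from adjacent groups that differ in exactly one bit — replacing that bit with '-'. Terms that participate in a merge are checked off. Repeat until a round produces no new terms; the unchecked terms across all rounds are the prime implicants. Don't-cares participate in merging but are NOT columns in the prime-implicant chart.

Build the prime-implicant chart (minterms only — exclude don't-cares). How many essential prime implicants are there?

size-2^0 implicants → 0000(✓)  0001(✓)  0011(✓)  0100(✓)  0110(✓)  1001(✓)  1010(✓)  1011(✓)  1100(✓)  1111(✓)
size-2^1 implicants → -001(✓)  -011(✓)  -100  0-00  00-1(✓)  000-  01-0  1-11  10-1(✓)  101-
size-2^2 implicants → -0-1
Unchecked terms (primes): -0-1, -100, 0-00, 000-, 01-0, 1-11, 101-
Minterm coverage:
  m1 ⊆ -0-1,000-
  m3 ⊆ -0-1 [E]
  m4 ⊆ -100,0-00,01-0
  m6 ⊆ 01-0 [E]
  m9 ⊆ -0-1 [E]
  m10 ⊆ 101- [E]
  m12 ⊆ -100 [E]
E = {-0-1, -100, 01-0, 101-}

4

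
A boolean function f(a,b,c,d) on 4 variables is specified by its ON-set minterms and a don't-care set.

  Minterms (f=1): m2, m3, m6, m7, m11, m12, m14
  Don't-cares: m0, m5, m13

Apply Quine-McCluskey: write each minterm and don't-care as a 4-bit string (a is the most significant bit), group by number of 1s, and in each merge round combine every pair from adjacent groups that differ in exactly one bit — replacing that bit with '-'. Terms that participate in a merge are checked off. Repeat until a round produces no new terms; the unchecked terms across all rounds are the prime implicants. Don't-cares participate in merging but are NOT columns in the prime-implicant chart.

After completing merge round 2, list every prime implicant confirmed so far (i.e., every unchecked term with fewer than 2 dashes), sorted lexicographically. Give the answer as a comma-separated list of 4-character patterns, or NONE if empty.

Round 0: 0000✓ 0010✓ 0011✓ 0101✓ 0110✓ 0111✓ 1011✓ 1100✓ 1101✓ 1110✓
Round 1: -011 -101 -110 0-10✓ 0-11✓ 00-0 001-✓ 01-1 011-✓ 11-0 110-
Round 2: 0-1-
PIs = {-011, -101, -110, 0-1-, 00-0, 01-1, 11-0, 110-}

-011, -101, -110, 00-0, 01-1, 11-0, 110-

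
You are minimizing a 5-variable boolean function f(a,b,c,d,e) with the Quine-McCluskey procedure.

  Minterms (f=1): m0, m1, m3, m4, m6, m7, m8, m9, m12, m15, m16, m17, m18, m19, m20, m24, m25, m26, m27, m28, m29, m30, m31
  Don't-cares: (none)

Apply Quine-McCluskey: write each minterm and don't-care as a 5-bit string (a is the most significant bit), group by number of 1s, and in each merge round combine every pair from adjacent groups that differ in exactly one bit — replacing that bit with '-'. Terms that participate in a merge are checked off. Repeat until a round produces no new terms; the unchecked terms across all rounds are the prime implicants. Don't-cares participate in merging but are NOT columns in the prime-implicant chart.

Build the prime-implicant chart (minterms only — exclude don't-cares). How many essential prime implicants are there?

[col 0] 00000*, 00001*, 00011*, 00100*, 00110*, 00111*, 01000*, 01001*, 01100*, 01111*, 10000*, 10001*, 10010*, 10011*, 10100*, 11000*, 11001*, 11010*, 11011*, 11100*, 11101*, 11110*, 11111*
[col 1] -0000*, -0001*, -0011*, -0100*, -1000*, -1001*, -1100*, -1111, 0-000*, 0-001*, 0-100*, 0-111, 00-00*, 00-11, 000-1*, 0000-*, 001-0, 0011-, 01-00*, 0100-*, 1-000*, 1-001*, 1-010*, 1-011*, 1-100*, 10-00*, 100-0*, 100-1*, 1000-*, 1001-*, 11-00*, 11-01*, 11-10*, 11-11*, 110-0*, 110-1*, 1100-*, 1101-*, 111-0*, 111-1*, 1110-*, 1111-*
[col 2] --000*, --001*, --100*, -0-00*, -00-1, -000-*, -1-00*, -100-*, 0--00*, 0-00-*, 1--00*, 1-0-0*, 1-0-1*, 1-00-*, 1-01-*, 100--*, 11--0*, 11--1*, 11-0-*, 11-1-*, 110--*, 111--*
[col 3] ---00, --00-, 1-0--, 11---
Prime implicants: ---00, --00-, -00-1, -1111, 0-111, 00-11, 001-0, 0011-, 1-0--, 11---
PI chart (minterm → PIs covering it):
  0 | ---00,--00-
  1 | --00-,-00-1
  3 | -00-1,00-11
  4 | ---00,001-0
  6 | 001-0,0011-
  7 | 0-111,00-11,0011-
  8 | ---00,--00-
  9 | --00-  (sole → essential)
  12 | ---00  (sole → essential)
  15 | -1111,0-111
  16 | ---00,--00-,1-0--
  17 | --00-,-00-1,1-0--
  18 | 1-0--  (sole → essential)
  19 | -00-1,1-0--
  20 | ---00  (sole → essential)
  24 | ---00,--00-,1-0--,11---
  25 | --00-,1-0--,11---
  26 | 1-0--,11---
  27 | 1-0--,11---
  28 | ---00,11---
  29 | 11---  (sole → essential)
  30 | 11---  (sole → essential)
  31 | -1111,11---
Essential prime implicants: ---00, --00-, 1-0--, 11---

4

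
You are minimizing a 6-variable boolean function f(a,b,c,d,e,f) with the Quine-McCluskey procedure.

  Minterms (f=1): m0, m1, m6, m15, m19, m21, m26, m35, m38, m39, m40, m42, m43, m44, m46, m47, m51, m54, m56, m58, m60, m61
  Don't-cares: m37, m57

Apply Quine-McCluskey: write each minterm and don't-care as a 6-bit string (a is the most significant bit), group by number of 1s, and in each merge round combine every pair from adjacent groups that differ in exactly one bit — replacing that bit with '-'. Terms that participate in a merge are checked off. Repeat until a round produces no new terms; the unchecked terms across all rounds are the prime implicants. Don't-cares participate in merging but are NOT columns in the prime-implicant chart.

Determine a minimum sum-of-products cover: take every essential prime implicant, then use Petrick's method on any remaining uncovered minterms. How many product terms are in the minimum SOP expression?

10

[col 0] 000000*, 000001*, 000110*, 001111*, 010011*, 010101, 011010*, 100011*, 100101*, 100110*, 100111*, 101000*, 101010*, 101011*, 101100*, 101110*, 101111*, 110011*, 110110*, 111000*, 111001*, 111010*, 111100*, 111101*
[col 1] -00110, -01111, -10011, -11010, 00000-, 1-0011, 1-0110, 1-1000*, 1-1010*, 1-1100*, 10-011*, 10-110*, 10-111*, 100-11*, 1001-1, 10011-*, 101-00*, 101-10*, 101-11*, 1010-0*, 10101-*, 1011-0*, 10111-*, 111-00*, 111-01*, 1110-0*, 11100-*, 11110-*
[col 2] 1-1-00, 1-10-0, 10--11, 10-11-, 101--0, 101-1-, 111-0-
Prime implicants: -00110, -01111, -10011, -11010, 00000-, 010101, 1-0011, 1-0110, 1-1-00, 1-10-0, 10--11, 10-11-, 1001-1, 101--0, 101-1-, 111-0-
PI chart (minterm → PIs covering it):
  0 | 00000-  (sole → essential)
  1 | 00000-  (sole → essential)
  6 | -00110  (sole → essential)
  15 | -01111  (sole → essential)
  19 | -10011  (sole → essential)
  21 | 010101  (sole → essential)
  26 | -11010  (sole → essential)
  35 | 1-0011,10--11
  38 | -00110,1-0110,10-11-
  39 | 10--11,10-11-,1001-1
  40 | 1-1-00,1-10-0,101--0
  42 | 1-10-0,101--0,101-1-
  43 | 10--11,101-1-
  44 | 1-1-00,101--0
  46 | 10-11-,101--0,101-1-
  47 | -01111,10--11,10-11-,101-1-
  51 | -10011,1-0011
  54 | 1-0110  (sole → essential)
  56 | 1-1-00,1-10-0,111-0-
  58 | -11010,1-10-0
  60 | 1-1-00,111-0-
  61 | 111-0-  (sole → essential)
Essential prime implicants: -00110, -01111, -10011, -11010, 00000-, 010101, 1-0110, 111-0-
Petrick residual → 10--11, 101--0
Minimum SOP uses 10 PIs: b'c'def' + b'cdef + bc'd'ef + bcd'ef' + a'b'c'd'e' + a'bc'de'f + ac'def' + ab'ef + ab'cf' + abce'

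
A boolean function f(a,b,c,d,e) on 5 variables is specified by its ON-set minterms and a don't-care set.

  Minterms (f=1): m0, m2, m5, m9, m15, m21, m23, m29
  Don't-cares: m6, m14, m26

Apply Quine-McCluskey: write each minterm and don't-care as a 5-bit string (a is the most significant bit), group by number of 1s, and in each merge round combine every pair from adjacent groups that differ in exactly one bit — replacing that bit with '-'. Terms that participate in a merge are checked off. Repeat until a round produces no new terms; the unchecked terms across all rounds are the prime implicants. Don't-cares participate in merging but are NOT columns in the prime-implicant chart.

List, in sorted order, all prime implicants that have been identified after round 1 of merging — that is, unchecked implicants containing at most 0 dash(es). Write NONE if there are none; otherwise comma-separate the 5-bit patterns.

01001, 11010

size-2^0 implicants → 00000(✓)  00010(✓)  00101(✓)  00110(✓)  01001  01110(✓)  01111(✓)  10101(✓)  10111(✓)  11010  11101(✓)
size-2^1 implicants → -0101  0-110  00-10  000-0  0111-  1-101  101-1
Unchecked terms (primes): -0101, 0-110, 00-10, 000-0, 01001, 0111-, 1-101, 101-1, 11010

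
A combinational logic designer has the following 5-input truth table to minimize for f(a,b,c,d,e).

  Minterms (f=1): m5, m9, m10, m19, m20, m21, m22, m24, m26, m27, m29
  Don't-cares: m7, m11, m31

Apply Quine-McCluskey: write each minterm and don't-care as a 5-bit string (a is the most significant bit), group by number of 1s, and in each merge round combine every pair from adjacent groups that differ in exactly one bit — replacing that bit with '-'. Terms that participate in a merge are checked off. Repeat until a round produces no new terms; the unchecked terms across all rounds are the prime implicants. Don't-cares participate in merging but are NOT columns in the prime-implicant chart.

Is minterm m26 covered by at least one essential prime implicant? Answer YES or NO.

YES

size-2^0 implicants → 00101(✓)  00111(✓)  01001(✓)  01010(✓)  01011(✓)  10011(✓)  10100(✓)  10101(✓)  10110(✓)  11000(✓)  11010(✓)  11011(✓)  11101(✓)  11111(✓)
size-2^1 implicants → -0101  -1010(✓)  -1011(✓)  001-1  010-1  0101-(✓)  1-011  1-101  101-0  1010-  11-11  110-0  1101-(✓)  111-1
size-2^2 implicants → -101-
Unchecked terms (primes): -0101, -101-, 001-1, 010-1, 1-011, 1-101, 101-0, 1010-, 11-11, 110-0, 111-1
Minterm coverage:
  m5 ⊆ -0101,001-1
  m9 ⊆ 010-1 [E]
  m10 ⊆ -101- [E]
  m19 ⊆ 1-011 [E]
  m20 ⊆ 101-0,1010-
  m21 ⊆ -0101,1-101,1010-
  m22 ⊆ 101-0 [E]
  m24 ⊆ 110-0 [E]
  m26 ⊆ -101-,110-0
  m27 ⊆ -101-,1-011,11-11
  m29 ⊆ 1-101,111-1
E = {-101-, 010-1, 1-011, 101-0, 110-0}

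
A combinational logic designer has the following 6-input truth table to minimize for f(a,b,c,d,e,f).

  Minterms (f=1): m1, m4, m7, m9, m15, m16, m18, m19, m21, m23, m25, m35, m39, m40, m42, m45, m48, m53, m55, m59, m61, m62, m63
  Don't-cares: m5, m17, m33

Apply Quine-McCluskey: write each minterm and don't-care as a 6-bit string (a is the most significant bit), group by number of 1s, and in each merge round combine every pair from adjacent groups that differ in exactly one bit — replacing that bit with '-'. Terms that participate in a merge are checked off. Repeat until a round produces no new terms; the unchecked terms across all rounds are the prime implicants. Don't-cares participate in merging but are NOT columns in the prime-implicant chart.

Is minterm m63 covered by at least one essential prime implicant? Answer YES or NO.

YES

Round 0: 000001✓ 000100✓ 000101✓ 000111✓ 001001✓ 001111✓ 010000✓ 010001✓ 010010✓ 010011✓ 010101✓ 010111✓ 011001✓ 100001✓ 100011✓ 100111✓ 101000✓ 101010✓ 101101✓ 110000✓ 110101✓ 110111✓ 111011✓ 111101✓ 111110✓ 111111✓
Round 1: -00001 -00111✓ -10000 -10101✓ -10111✓ 0-0001✓ 0-0101✓ 0-0111✓ 0-1001✓ 00-001✓ 00-111 000-01✓ 0001-1✓ 00010- 01-001✓ 010-01✓ 010-11✓ 0100-0✓ 0100-1✓ 01000-✓ 01001-✓ 0101-1✓ 1-0111✓ 1-1101 100-11 1000-1 1010-0 11-101✓ 11-111✓ 1101-1✓ 111-11 1111-1✓ 11111-
Round 2: --0111 -101-1 0--001 0-0-01 0-01-1 010--1 0100-- 11-1-1
PIs = {--0111, -00001, -10000, -101-1, 0--001, 0-0-01, 0-01-1, 00-111, 00010-, 010--1, 0100--, 1-1101, 100-11, 1000-1, 1010-0, 11-1-1, 111-11, 11111-}
Coverage chart:
  m1: -00001,0--001,0-0-01
  m4: 00010- ←essential
  m7: --0111,0-01-1,00-111
  m9: 0--001 ←essential
  m15: 00-111 ←essential
  m16: -10000,0100--
  m18: 0100-- ←essential
  m19: 010--1,0100--
  m21: -101-1,0-0-01,0-01-1,010--1
  m23: --0111,-101-1,0-01-1,010--1
  m25: 0--001 ←essential
  m35: 100-11,1000-1
  m39: --0111,100-11
  m40: 1010-0 ←essential
  m42: 1010-0 ←essential
  m45: 1-1101 ←essential
  m48: -10000 ←essential
  m53: -101-1,11-1-1
  m55: --0111,-101-1,11-1-1
  m59: 111-11 ←essential
  m61: 1-1101,11-1-1
  m62: 11111- ←essential
  m63: 11-1-1,111-11,11111-
Essential: -10000, 0--001, 00-111, 00010-, 0100--, 1-1101, 1010-0, 111-11, 11111-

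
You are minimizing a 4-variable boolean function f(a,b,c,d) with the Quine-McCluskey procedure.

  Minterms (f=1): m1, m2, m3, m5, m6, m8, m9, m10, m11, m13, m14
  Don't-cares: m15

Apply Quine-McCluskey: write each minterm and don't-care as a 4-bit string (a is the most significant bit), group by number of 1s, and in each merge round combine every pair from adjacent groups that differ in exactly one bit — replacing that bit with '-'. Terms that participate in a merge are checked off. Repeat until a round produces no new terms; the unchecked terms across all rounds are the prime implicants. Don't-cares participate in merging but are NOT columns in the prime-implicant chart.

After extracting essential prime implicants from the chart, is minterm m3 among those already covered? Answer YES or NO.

NO

[col 0] 0001*, 0010*, 0011*, 0101*, 0110*, 1000*, 1001*, 1010*, 1011*, 1101*, 1110*, 1111*
[col 1] -001*, -010*, -011*, -101*, -110*, 0-01*, 0-10*, 00-1*, 001-*, 1-01*, 1-10*, 1-11*, 10-0*, 10-1*, 100-*, 101-*, 11-1*, 111-*
[col 2] --01, --10, -0-1, -01-, 1--1, 1-1-, 10--
Prime implicants: --01, --10, -0-1, -01-, 1--1, 1-1-, 10--
PI chart (minterm → PIs covering it):
  1 | --01,-0-1
  2 | --10,-01-
  3 | -0-1,-01-
  5 | --01  (sole → essential)
  6 | --10  (sole → essential)
  8 | 10--  (sole → essential)
  9 | --01,-0-1,1--1,10--
  10 | --10,-01-,1-1-,10--
  11 | -0-1,-01-,1--1,1-1-,10--
  13 | --01,1--1
  14 | --10,1-1-
Essential prime implicants: --01, --10, 10--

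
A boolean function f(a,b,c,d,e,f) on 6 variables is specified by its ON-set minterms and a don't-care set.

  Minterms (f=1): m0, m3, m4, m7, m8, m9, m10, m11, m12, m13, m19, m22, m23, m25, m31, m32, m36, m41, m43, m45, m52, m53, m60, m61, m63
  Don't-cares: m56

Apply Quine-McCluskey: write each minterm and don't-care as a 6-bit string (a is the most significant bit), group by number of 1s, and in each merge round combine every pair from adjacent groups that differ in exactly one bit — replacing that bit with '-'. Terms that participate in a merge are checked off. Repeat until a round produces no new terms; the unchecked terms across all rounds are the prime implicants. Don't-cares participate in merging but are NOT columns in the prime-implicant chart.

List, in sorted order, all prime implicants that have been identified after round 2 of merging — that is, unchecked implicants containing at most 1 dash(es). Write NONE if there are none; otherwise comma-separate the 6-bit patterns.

-11111, 0-1001, 00-011, 01-111, 01011-, 1-0100, 1-1101, 111-00, 1111-1

Round 0: 000000✓ 000011✓ 000100✓ 000111✓ 001000✓ 001001✓ 001010✓ 001011✓ 001100✓ 001101✓ 010011✓ 010110✓ 010111✓ 011001✓ 011111✓ 100000✓ 100100✓ 101001✓ 101011✓ 101101✓ 110100✓ 110101✓ 111000✓ 111100✓ 111101✓ 111111✓
Round 1: -00000✓ -00100✓ -01001✓ -01011✓ -01101✓ -11111 0-0011✓ 0-0111✓ 0-1001 00-000✓ 00-011 00-100✓ 000-00✓ 000-11✓ 001-00✓ 001-01✓ 0010-0✓ 0010-1✓ 00100-✓ 00101-✓ 00110-✓ 01-111 010-11✓ 01011- 1-0100 1-1101 100-00✓ 101-01✓ 1010-1✓ 11-100✓ 11-101✓ 11010-✓ 111-00 1111-1 11110-✓
Round 2: -00-00 -01-01 -010-1 0-0-11 00--00 001-0- 0010-- 11-10-
PIs = {-00-00, -01-01, -010-1, -11111, 0-0-11, 0-1001, 00--00, 00-011, 001-0-, 0010--, 01-111, 01011-, 1-0100, 1-1101, 11-10-, 111-00, 1111-1}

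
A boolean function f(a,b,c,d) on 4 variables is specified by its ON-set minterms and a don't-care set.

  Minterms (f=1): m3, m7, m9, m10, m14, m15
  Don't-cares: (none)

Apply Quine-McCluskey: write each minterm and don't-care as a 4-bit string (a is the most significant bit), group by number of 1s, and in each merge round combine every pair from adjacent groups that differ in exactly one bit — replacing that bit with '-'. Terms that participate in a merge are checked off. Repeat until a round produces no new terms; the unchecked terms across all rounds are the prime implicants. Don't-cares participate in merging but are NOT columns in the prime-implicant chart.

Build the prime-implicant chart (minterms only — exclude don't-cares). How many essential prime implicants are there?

3

[col 0] 0011*, 0111*, 1001, 1010*, 1110*, 1111*
[col 1] -111, 0-11, 1-10, 111-
Prime implicants: -111, 0-11, 1-10, 1001, 111-
PI chart (minterm → PIs covering it):
  3 | 0-11  (sole → essential)
  7 | -111,0-11
  9 | 1001  (sole → essential)
  10 | 1-10  (sole → essential)
  14 | 1-10,111-
  15 | -111,111-
Essential prime implicants: 0-11, 1-10, 1001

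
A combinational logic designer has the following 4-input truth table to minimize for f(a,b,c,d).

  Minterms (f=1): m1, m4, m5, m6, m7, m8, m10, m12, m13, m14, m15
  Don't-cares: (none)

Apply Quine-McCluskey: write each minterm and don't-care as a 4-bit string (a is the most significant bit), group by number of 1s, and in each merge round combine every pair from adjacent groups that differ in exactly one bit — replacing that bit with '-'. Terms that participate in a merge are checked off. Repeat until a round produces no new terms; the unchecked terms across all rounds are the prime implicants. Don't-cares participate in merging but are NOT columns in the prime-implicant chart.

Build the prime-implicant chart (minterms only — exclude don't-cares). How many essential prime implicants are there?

[col 0] 0001*, 0100*, 0101*, 0110*, 0111*, 1000*, 1010*, 1100*, 1101*, 1110*, 1111*
[col 1] -100*, -101*, -110*, -111*, 0-01, 01-0*, 01-1*, 010-*, 011-*, 1-00*, 1-10*, 10-0*, 11-0*, 11-1*, 110-*, 111-*
[col 2] -1-0*, -1-1*, -10-*, -11-*, 01--*, 1--0, 11--*
[col 3] -1--
Prime implicants: -1--, 0-01, 1--0
PI chart (minterm → PIs covering it):
  1 | 0-01  (sole → essential)
  4 | -1--  (sole → essential)
  5 | -1--,0-01
  6 | -1--  (sole → essential)
  7 | -1--  (sole → essential)
  8 | 1--0  (sole → essential)
  10 | 1--0  (sole → essential)
  12 | -1--,1--0
  13 | -1--  (sole → essential)
  14 | -1--,1--0
  15 | -1--  (sole → essential)
Essential prime implicants: -1--, 0-01, 1--0

3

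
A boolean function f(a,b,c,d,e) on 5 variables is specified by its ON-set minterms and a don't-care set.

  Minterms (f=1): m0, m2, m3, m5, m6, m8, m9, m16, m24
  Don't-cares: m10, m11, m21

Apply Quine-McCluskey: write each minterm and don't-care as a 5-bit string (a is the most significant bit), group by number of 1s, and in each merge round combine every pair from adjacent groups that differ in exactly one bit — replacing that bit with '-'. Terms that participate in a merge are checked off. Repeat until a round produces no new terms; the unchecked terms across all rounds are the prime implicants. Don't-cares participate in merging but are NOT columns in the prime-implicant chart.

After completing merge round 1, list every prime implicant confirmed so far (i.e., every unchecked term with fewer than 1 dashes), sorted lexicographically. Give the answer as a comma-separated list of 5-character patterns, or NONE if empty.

NONE

size-2^0 implicants → 00000(✓)  00010(✓)  00011(✓)  00101(✓)  00110(✓)  01000(✓)  01001(✓)  01010(✓)  01011(✓)  10000(✓)  10101(✓)  11000(✓)
size-2^1 implicants → -0000(✓)  -0101  -1000(✓)  0-000(✓)  0-010(✓)  0-011(✓)  00-10  000-0(✓)  0001-(✓)  010-0(✓)  010-1(✓)  0100-(✓)  0101-(✓)  1-000(✓)
size-2^2 implicants → --000  0-0-0  0-01-  010--
Unchecked terms (primes): --000, -0101, 0-0-0, 0-01-, 00-10, 010--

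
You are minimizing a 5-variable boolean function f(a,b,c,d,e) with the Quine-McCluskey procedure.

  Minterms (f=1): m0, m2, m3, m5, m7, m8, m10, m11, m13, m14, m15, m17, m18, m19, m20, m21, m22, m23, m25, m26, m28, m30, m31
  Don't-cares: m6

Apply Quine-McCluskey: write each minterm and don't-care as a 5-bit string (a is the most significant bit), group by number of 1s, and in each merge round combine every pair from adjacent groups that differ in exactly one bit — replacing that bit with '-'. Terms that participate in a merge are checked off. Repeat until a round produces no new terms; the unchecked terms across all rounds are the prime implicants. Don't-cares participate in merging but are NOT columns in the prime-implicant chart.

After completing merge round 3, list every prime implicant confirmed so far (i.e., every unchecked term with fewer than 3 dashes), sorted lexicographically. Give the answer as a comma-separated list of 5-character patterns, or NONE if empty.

[col 0] 00000*, 00010*, 00011*, 00101*, 00110*, 00111*, 01000*, 01010*, 01011*, 01101*, 01110*, 01111*, 10001*, 10010*, 10011*, 10100*, 10101*, 10110*, 10111*, 11001*, 11010*, 11100*, 11110*, 11111*
[col 1] -0010*, -0011*, -0101*, -0110*, -0111*, -1010*, -1110*, -1111*, 0-000*, 0-010*, 0-011*, 0-101*, 0-110*, 0-111*, 00-10*, 00-11*, 000-0*, 0001-*, 001-1*, 0011-*, 01-10*, 01-11*, 010-0*, 0101-*, 011-1*, 0111-*, 1-001, 1-010*, 1-100*, 1-110*, 1-111*, 10-01*, 10-10*, 10-11*, 100-1*, 1001-*, 101-0*, 101-1*, 1010-*, 1011-*, 11-10*, 111-0*, 1111-*
[col 2] --010*, --110*, --111*, -0-10*, -0-11*, -001-*, -01-1, -011-*, -1-10*, -111-*, 0--10*, 0--11*, 0-0-0, 0-01-*, 0-1-1, 0-11-*, 00-1-*, 01-1-*, 1--10*, 1-1-0, 1-11-*, 10--1, 10-1-*, 101--
[col 3] ---10, --11-, -0-1-, 0--1-
Prime implicants: ---10, --11-, -0-1-, -01-1, 0--1-, 0-0-0, 0-1-1, 1-001, 1-1-0, 10--1, 101--

-01-1, 0-0-0, 0-1-1, 1-001, 1-1-0, 10--1, 101--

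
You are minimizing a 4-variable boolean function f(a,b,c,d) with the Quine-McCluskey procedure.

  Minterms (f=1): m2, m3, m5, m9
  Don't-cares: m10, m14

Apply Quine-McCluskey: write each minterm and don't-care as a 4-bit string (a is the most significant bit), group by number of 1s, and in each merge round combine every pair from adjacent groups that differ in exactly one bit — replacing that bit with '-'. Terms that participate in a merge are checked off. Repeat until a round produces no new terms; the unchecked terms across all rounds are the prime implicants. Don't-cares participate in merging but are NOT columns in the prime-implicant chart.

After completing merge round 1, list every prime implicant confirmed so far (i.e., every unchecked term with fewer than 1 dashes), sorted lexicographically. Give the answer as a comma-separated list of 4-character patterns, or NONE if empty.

0101, 1001

Round 0: 0010✓ 0011✓ 0101 1001 1010✓ 1110✓
Round 1: -010 001- 1-10
PIs = {-010, 001-, 0101, 1-10, 1001}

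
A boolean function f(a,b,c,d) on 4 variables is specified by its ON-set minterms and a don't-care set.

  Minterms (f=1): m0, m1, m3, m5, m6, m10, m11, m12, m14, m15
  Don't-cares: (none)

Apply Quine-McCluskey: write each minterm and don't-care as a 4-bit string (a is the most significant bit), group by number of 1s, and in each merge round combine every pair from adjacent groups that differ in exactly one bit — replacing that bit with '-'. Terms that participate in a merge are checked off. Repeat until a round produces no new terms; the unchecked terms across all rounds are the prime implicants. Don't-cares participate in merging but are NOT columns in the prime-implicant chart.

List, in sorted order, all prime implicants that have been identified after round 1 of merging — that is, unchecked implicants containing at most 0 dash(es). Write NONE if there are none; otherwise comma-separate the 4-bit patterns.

[col 0] 0000*, 0001*, 0011*, 0101*, 0110*, 1010*, 1011*, 1100*, 1110*, 1111*
[col 1] -011, -110, 0-01, 00-1, 000-, 1-10*, 1-11*, 101-*, 11-0, 111-*
[col 2] 1-1-
Prime implicants: -011, -110, 0-01, 00-1, 000-, 1-1-, 11-0

NONE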